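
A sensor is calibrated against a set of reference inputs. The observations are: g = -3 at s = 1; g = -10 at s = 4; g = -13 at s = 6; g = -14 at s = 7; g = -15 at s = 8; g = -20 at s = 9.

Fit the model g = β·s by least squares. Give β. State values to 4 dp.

Entries of AᵀA: Σs·s = 247.
And Σs·g = -519.
Hence β = -519 / 247 ≈ -2.10121.

β = -2.1012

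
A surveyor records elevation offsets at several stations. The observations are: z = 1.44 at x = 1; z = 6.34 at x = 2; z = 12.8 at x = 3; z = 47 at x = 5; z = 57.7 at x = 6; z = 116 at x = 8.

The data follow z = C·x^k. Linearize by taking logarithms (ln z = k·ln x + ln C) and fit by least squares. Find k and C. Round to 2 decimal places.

k = 2.11, C = 1.42

With ln zᵢ as the transformed response and ln xᵢ as the regressor:
AᵀA = [[11.8122, 7.2724]; [7.2724, 6]], rhs = [27.4284, 17.4200]ᵀ  (here Σln x = 7.2724, Σ(ln x)² = 11.8122, Σln z = 17.4200, Σln x·ln z = 27.4284).
Solving (det = 17.9853): k = 2.10649, ln C = 0.35012, so C = exp(0.35012) = 1.41924.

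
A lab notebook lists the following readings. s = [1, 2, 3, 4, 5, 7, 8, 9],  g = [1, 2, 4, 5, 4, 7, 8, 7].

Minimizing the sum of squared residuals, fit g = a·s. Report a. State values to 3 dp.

a = 0.936

AᵀA·[a]ᵀ = Aᵀg reads: 249·a = 233.
(Σs·s = 249, Σs·g = 233.)
Hence a = 233 / 249 ≈ 0.935743.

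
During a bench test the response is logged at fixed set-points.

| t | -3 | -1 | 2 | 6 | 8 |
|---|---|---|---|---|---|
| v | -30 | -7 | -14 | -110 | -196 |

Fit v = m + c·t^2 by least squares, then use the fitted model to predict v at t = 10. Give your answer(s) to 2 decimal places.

v̂ = -303.67

With design matrix M, MᵀM = [[5, 114]; [114, 5490]] and Mᵀv = [-357, -16837]ᵀ.
det = 5·5490 − 114² = 14454.
m = ((-357)·5490 − 114·(-16837))/14454 = -6752/2409; c = (5·(-16837) − 114·(-357))/14454 = -43487/14454.
At t = 10: v̂ = (-6752/2409)·(1) + (-43487/14454)·(100) = -2194606/7227.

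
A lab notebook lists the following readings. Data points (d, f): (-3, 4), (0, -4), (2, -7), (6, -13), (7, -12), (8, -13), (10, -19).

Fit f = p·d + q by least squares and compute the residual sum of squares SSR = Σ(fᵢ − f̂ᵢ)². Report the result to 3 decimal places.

SSR = 15.499

The normal equations are: 262·p + 30·q = -482;  30·p + 7·q = -64.
det = 262·7 − 30² = 934.
p = ((-482)·7 − 30·(-64))/934 = -727/467; q = (262·(-64) − 30·(-482))/934 = -1154/467.
Residuals: 841/467, -714/467, -661/467, -555/467, 639/467, 899/467, -449/467; SSR = 7238/467.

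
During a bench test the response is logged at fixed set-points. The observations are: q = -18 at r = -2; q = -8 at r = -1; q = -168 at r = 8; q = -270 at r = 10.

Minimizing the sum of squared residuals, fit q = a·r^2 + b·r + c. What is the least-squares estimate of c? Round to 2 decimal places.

c = -1.27

The normal equations are: 14113·a + 1503·b + 169·c = -37832;  1503·a + 169·b + 15·c = -4000;  169·a + 15·b + 4·c = -464.
(Σr^2·r^2 = 14113, Σr^2·r = 1503, Σr^2 = 169, Σr·r = 169, Σr = 15, Σ1 = 4, Σr^2·q = -37832, Σr·q = -4000, Σq = -464.)
Inverting the 3×3 Gram matrix, [a, b, c]ᵀ = [-5039/1699, 4793/1699, -2160/1699]ᵀ.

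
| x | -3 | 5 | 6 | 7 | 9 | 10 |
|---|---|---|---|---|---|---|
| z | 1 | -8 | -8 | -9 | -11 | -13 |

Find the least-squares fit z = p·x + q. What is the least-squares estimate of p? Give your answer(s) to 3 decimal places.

Entries of AᵀA: Σx·x = 300, Σx = 34, Σ1 = 6.
Moment sums: Σx·z = -383, Σz = -48.
AᵀA·[p, q]ᵀ = Aᵀz becomes [[300, 34]; [34, 6]]·[p, q]ᵀ = [-383, -48]ᵀ.
det = 300·6 − 34² = 644.
p = ((-383)·6 − 34·(-48))/644 = -333/322; q = (300·(-48) − 34·(-383))/644 = -689/322.

p = -1.034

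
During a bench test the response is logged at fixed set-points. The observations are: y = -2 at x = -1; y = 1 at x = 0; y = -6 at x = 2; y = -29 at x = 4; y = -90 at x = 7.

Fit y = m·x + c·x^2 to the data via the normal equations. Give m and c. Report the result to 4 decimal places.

m = 0.4470, c = -1.9017

The normal equations are: 70·m + 414·c = -756;  414·m + 2674·c = -4900.
(Σx·x = 70, Σx·x^2 = 414, Σx^2·x^2 = 2674, Σx·y = -756, Σx^2·y = -4900.)
det = 70·2674 − 414² = 15784.
m = ((-756)·2674 − 414·(-4900))/15784 = 882/1973; c = (70·(-4900) − 414·(-756))/15784 = -3752/1973.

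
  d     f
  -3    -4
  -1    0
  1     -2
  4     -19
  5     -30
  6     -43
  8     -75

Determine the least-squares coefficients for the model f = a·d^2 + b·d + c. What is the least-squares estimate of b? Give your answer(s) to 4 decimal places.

b = -1.1282

The normal system AᵀA·[a, b, c]ᵀ = Aᵀf is [[6356, 890, 152]; [890, 152, 20]; [152, 20, 7]]·[a, b, c]ᵀ = [-7440, -1074, -173]ᵀ.
Solving the 3×3 system (Gaussian elimination) gives a = -49709/47923, b = -54066/47923, c = 2911/2819.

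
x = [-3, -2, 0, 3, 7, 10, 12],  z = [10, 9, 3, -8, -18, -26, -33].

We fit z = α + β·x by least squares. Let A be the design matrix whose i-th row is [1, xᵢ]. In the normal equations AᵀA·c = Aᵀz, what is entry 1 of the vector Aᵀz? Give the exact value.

-63

Entry 1 ↔ basis 1, so (Aᵀz)_{1} = Σᵢ zᵢ = (1)·(10) + (1)·(9) + (1)·(3) + (1)·(-8) + (1)·(-18) + (1)·(-26) + (1)·(-33) = -63.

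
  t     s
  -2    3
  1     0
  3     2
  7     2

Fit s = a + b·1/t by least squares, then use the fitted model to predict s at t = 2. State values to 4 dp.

ŝ = 1.2449

Normal-equation sums: Σ1 = 4, Σ1/t = 41/42, Σ1/t·1/t = 2437/1764.
Right-hand side: Σs = 7, Σ1/t·s = -23/42.
XᵀX·[a, b]ᵀ = Xᵀs becomes [[4, 41/42]; [41/42, 2437/1764]]·[a, b]ᵀ = [7, -23/42]ᵀ.
det = 4·(2437/1764) − (41/42)² = 2689/588.
a = (7·(2437/1764) − (41/42)·(-23/42))/(2689/588) = 18002/8067; b = (4·(-23/42) − (41/42)·7)/(2689/588) = -5306/2689.
At t = 2: ŝ = (18002/8067)·(1) + (-5306/2689)·(1/2) = 10043/8067.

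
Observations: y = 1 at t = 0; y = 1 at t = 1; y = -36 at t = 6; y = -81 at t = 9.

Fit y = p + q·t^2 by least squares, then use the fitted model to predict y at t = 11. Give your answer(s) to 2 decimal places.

Compute the Gram sums: Σ1 = 4, Σt^2 = 118, Σt^2·t^2 = 7858.
Moment sums: Σy = -115, Σt^2·y = -7856.
Eliminating q: 7858·(row 1) − 118·(row 2) gives 17508·p = 7858·(-115) − 118·(-7856) = 23338, so p = 11669/8754.
Then q = ((-7856) − 118·(11669/8754))/7858 = -8927/8754.
At t = 11: ŷ = (11669/8754)·(1) + (-8927/8754)·(121) = -178083/1459.

ŷ = -122.06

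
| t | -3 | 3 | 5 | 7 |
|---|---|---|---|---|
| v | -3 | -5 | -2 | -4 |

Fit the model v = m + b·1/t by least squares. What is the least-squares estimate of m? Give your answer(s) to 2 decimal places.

m = -3.35

Normal-equation sums: Σ1 = 4, Σ1/t = 12/35, Σ1/t·1/t = 3116/11025.
For Aᵀv: Σv = -14, Σ1/t·v = -172/105.
AᵀA·[m, b]ᵀ = Aᵀv becomes [[4, 12/35]; [12/35, 3116/11025]]·[m, b]ᵀ = [-14, -172/105]ᵀ.
Δ = 4·(3116/11025) − (12/35)² = 11168/11025.
m = ((-14)·(3116/11025) − (12/35)·(-172/105))/(11168/11025) = -4679/1396; b = (4·(-172/105) − (12/35)·(-14))/(11168/11025) = -2415/1396.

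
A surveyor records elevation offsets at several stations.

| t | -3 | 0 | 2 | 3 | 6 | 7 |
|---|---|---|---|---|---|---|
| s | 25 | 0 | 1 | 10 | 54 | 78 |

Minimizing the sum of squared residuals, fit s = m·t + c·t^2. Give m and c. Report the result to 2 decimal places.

Compute the Gram sums: Σt·t = 107, Σt·t^2 = 567, Σt^2·t^2 = 3875.
Moment sums: Σt·s = 827, Σt^2·s = 6085.
Normal equations: [[107, 567]; [567, 3875]]·[m, c]ᵀ = [827, 6085]ᵀ.
det = 107·3875 − 567² = 93136.
m = (827·3875 − 567·6085)/93136 = -122785/46568; c = (107·6085 − 567·827)/93136 = 91093/46568.

m = -2.64, c = 1.96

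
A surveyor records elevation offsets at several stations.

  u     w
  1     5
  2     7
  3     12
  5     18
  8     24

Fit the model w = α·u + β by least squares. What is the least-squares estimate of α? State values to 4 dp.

Forming MᵀM = [[103, 19]; [19, 5]] and Mᵀw = [337, 66]ᵀ gives MᵀM·[α, β]ᵀ = Mᵀw.
Eliminating β: 5·(row 1) − 19·(row 2) gives 154·α = 5·337 − 19·66 = 431, so α = 431/154.
Then β = (66 − 19·(431/154))/5 = 395/154.

α = 2.7987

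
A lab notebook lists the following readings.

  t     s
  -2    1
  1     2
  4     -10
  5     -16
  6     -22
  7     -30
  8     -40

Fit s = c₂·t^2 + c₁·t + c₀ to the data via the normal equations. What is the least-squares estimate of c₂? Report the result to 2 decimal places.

c₂ = -0.58

Compute the Gram sums: Σt^2·t^2 = 8691, Σt^2·t = 1253, Σt^2 = 195, Σt·t = 195, Σt = 29, Σ1 = 7.
And Σt^2·s = -5376, Σt·s = -782, Σs = -115.
AᵀA·[c₂, c₁, c₀]ᵀ = Aᵀs becomes [[8691, 1253, 195]; [1253, 195, 29]; [195, 29, 7]]·[c₂, c₁, c₀]ᵀ = [-5376, -782, -115]ᵀ.
Solving the 3×3 system (Gaussian elimination) gives c₂ = -11637/20036, c₁ = -3147/5009, c₀ = 47161/20036.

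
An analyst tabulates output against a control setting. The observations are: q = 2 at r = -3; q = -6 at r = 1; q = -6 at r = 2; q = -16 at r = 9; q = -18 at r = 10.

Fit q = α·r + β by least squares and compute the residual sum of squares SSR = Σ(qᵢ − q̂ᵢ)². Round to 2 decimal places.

SSR = 2.61

Normal-equation sums: Σr·r = 195, Σr = 19, Σ1 = 5.
Moment sums: Σr·q = -348, Σq = -44.
Normal equations: [[195, 19]; [19, 5]]·[α, β]ᵀ = [-348, -44]ᵀ.
Eliminating β: 5·(row 1) − 19·(row 2) gives 614·α = 5·(-348) − 19·(-44) = -904, so α = -452/307.
Then β = ((-44) − 19·(-452/307))/5 = -984/307.
Residuals: 242/307, -406/307, 46/307, 140/307, -22/307; SSR = 800/307.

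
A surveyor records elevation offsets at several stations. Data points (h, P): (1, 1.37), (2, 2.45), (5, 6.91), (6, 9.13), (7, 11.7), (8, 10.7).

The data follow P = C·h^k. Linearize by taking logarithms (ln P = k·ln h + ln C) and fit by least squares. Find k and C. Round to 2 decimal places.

Linearized form: ln P = k·ln h + ln C. From the 6 transformed points,
Σln h = 8.1197, Σ(ln h)² = 14.3918, Σln P = 10.1853, Σln h·ln P = 17.4096.
Equations: 14.3918·k + 8.1197·ln C = 17.4096;  8.1197·k + 6·ln C = 10.1853.
Solving (det = 20.4213): k = 1.06539, ln C = 0.25578, so C = exp(0.25578) = 1.29146.

k = 1.07, C = 1.29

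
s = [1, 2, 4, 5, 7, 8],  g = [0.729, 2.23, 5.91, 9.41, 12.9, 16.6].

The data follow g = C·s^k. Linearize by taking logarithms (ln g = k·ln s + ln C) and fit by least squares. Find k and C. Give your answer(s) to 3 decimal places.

k = 1.493, C = 0.760

Let Y = ln g. Fitting Y = k·ln s + ln C by least squares:
Σln s = 7.7142, Σ(ln s)² = 13.1032, Σln g = 9.8710, Σln s·ln g = 17.4450.
Normal system: [[13.1032, 7.7142]; [7.7142, 6]]·[k, ln C]ᵀ = [17.4450, 9.8710]ᵀ.
Δ = 13.1032·6 − (7.7142)² = 19.1098; k = (17.4450·6 − 7.7142·9.8710)/19.1098 = 1.49258, ln C = (13.1032·9.8710 − 7.7142·17.4450)/19.1098 = -0.27385, so C = exp(-0.27385) = 0.76044.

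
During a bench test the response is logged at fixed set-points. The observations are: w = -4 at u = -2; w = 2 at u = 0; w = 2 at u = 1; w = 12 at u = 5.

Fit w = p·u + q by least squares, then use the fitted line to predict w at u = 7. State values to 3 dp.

With design matrix A, AᵀA = [[30, 4]; [4, 4]] and Aᵀw = [70, 12]ᵀ.
Eliminating q: 4·(row 1) − 4·(row 2) gives 104·p = 4·70 − 4·12 = 232, so p = 29/13.
Then q = (12 − 4·(29/13))/4 = 10/13.
At u = 7: ŵ = (29/13)·(7) + (10/13)·(1) = 213/13.

ŵ = 16.385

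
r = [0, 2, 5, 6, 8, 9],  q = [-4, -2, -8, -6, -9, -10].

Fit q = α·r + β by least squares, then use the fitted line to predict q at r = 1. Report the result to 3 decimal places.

q̂ = -3.367

Normal-equation sums: Σr·r = 210, Σr = 30, Σ1 = 6.
Right-hand side: Σr·q = -242, Σq = -39.
Eliminating β: 6·(row 1) − 30·(row 2) gives 360·α = 6·(-242) − 30·(-39) = -282, so α = -47/60.
Then β = ((-39) − 30·(-47/60))/6 = -31/12.
At r = 1: q̂ = (-47/60)·(1) + (-31/12)·(1) = -101/30.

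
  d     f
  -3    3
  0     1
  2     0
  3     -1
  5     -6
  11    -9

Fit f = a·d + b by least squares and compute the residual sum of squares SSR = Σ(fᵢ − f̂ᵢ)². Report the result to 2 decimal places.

Compute the Gram sums: Σd·d = 168, Σd = 18, Σ1 = 6.
Right-hand side: Σd·f = -141, Σf = -12.
Normal equations: [[168, 18]; [18, 6]]·[a, b]ᵀ = [-141, -12]ᵀ.
det = 168·6 − 18² = 684.
a = ((-141)·6 − 18·(-12))/684 = -35/38; b = (168·(-12) − 18·(-141))/684 = 29/38.
Residuals: -10/19, 9/38, 41/38, 1, -41/19, 7/19; SSR = 277/38.

SSR = 7.29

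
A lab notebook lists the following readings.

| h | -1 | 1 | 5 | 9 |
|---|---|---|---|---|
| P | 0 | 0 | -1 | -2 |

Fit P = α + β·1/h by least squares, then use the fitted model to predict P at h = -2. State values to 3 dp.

From the data, Σ1 = 4, Σ1/h = 14/45, Σ1/h·1/h = 4156/2025.
And ΣP = -3, Σ1/h·P = -19/45.
Normal equations: [[4, 14/45]; [14/45, 4156/2025]]·[α, β]ᵀ = [-3, -19/45]ᵀ.
Determinant 4·(4156/2025) − (14/45)² = 5476/675.
α = ((-3)·(4156/2025) − (14/45)·(-19/45))/(5476/675) = -6101/8214; β = (4·(-19/45) − (14/45)·(-3))/(5476/675) = -255/2738.
At h = -2: P̂ = (-6101/8214)·(1) + (-255/2738)·(-1/2) = -11437/16428.

P̂ = -0.696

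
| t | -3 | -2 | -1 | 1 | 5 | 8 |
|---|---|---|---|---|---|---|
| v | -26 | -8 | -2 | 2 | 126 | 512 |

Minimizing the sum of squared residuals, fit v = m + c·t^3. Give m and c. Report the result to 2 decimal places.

m = 0.38, c = 1.00

Sums needed: Σ1 = 6, Σt^3 = 602, Σt^3·t^3 = 278564.
For Xᵀv: Σv = 604, Σt^3·v = 278664.
Eliminating c: 278564·(row 1) − 602·(row 2) gives 1308980·m = 278564·604 − 602·278664 = 496928, so m = 124232/327245.
Then c = (278664 − 602·(124232/327245))/278564 = 327094/327245.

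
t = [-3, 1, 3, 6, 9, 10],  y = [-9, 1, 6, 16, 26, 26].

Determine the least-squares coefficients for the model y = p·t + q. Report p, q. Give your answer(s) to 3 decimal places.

p = 2.838, q = -1.297

The normal system MᵀM·[p, q]ᵀ = Mᵀy is [[236, 26]; [26, 6]]·[p, q]ᵀ = [636, 66]ᵀ.
Determinant 236·6 − 26² = 740.
p = (636·6 − 26·66)/740 = 105/37; q = (236·66 − 26·636)/740 = -48/37.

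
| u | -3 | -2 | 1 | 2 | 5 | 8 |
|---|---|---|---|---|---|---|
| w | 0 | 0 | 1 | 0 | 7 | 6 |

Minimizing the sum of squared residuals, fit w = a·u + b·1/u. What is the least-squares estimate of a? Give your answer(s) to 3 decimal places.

Normal-equation sums: Σu·u = 107, Σu·1/u = 6, Σ1/u·1/u = 24001/14400.
And Σu·w = 84, Σ1/u·w = 63/20.
Eliminating b: (24001/14400)·(row 1) − 6·(row 2) gives (2049707/14400)·a = (24001/14400)·84 − 6·(63/20) = 145327/1200, so a = 1743924/2049707.
Then b = ((63/20) − 6·(1743924/2049707))/(24001/14400) = -2404080/2049707.

a = 0.851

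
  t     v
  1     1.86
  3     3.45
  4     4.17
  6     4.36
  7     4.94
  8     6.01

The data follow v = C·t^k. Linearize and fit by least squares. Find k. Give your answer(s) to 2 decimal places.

Taking logs, ln v = k·ln t + ln C, so regress ln v on ln t.
Σln t = 8.3020, Σ(ln t)² = 14.4498, Σln v = 8.1501, Σln t·ln v = 12.8160.
Normal system: [[14.4498, 8.3020]; [8.3020, 6]]·[k, ln C]ᵀ = [12.8160, 8.1501]ᵀ.
Slope k = (n·Σln t·ln v − Σln t·Σln v)/(n·Σ(ln t)² − (Σln t)²) = (6·12.8160 − 8.3020·8.1501)/17.7753 = 0.51945; ln C = (Σln v − k·Σln t)/n = 0.63961.

k = 0.52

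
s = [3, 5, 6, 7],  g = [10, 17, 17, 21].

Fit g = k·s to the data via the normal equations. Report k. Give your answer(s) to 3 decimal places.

k = 3.059

Setting ∂/∂k … = 0 gives: 119·k = 364.
k = 364/119 = 3.05882.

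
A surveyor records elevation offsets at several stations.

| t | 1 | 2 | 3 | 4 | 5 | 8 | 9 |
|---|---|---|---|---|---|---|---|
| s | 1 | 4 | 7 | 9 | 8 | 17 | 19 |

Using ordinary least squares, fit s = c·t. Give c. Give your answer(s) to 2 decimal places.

c = 2.07

From the data, Σt·t = 200.
For Mᵀs: Σt·s = 413.
Normal equations: [[200]]·[c]ᵀ = [413]ᵀ.
c = 413/200 = 2.065.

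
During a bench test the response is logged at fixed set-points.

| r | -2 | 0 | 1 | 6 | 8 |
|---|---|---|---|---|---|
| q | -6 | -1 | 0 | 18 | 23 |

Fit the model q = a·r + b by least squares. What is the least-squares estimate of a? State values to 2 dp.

a = 3.03

With design matrix A, AᵀA = [[105, 13]; [13, 5]] and Aᵀq = [304, 34]ᵀ.
det = 105·5 − 13² = 356.
a = (304·5 − 13·34)/356 = 539/178; b = (105·34 − 13·304)/356 = -191/178.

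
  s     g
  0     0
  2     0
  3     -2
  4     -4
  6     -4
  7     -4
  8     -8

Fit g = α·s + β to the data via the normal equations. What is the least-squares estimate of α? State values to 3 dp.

Normal-equation sums: Σs·s = 178, Σs = 30, Σ1 = 7.
Right-hand side: Σs·g = -138, Σg = -22.
det = 178·7 − 30² = 346.
α = ((-138)·7 − 30·(-22))/346 = -153/173; β = (178·(-22) − 30·(-138))/346 = 112/173.

α = -0.884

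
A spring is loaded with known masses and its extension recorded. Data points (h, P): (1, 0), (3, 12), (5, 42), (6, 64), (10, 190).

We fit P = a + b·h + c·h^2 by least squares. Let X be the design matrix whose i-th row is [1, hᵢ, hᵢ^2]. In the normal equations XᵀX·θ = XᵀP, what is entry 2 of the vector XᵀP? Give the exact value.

2530

Entry 2 ↔ basis h, so (XᵀP)_{2} = Σᵢ (h)·Pᵢ = (1)·(0) + (3)·(12) + (5)·(42) + (6)·(64) + (10)·(190) = 2530.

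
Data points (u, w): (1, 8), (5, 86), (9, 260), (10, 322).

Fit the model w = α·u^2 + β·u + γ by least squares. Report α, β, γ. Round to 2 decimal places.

With design matrix X, XᵀX = [[17187, 1855, 207]; [1855, 207, 25]; [207, 25, 4]] and Xᵀw = [55418, 5998, 676]ᵀ.
Inverting the 3×3 Gram matrix, [α, β, γ]ᵀ = [10495/3398, 2647/3398, 7301/1699]ᵀ.

α = 3.09, β = 0.78, γ = 4.30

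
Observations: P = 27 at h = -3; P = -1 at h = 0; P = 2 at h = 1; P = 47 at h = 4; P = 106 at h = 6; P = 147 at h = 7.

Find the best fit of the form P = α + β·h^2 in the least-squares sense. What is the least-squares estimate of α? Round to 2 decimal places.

α = -0.87

Sums needed: Σ1 = 6, Σh^2 = 111, Σh^2·h^2 = 4035.
And ΣP = 328, Σh^2·P = 12016.
Eliminating β: 4035·(row 1) − 111·(row 2) gives 11889·α = 4035·328 − 111·12016 = -10296, so α = -1144/1321.
Then β = (12016 − 111·(-1144/1321))/4035 = 11896/3963.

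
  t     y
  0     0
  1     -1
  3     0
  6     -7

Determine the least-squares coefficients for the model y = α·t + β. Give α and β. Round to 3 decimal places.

Compute the Gram sums: Σt·t = 46, Σt = 10, Σ1 = 4.
And Σt·y = -43, Σy = -8.
Normal equations: [[46, 10]; [10, 4]]·[α, β]ᵀ = [-43, -8]ᵀ.
det = 46·4 − 10² = 84.
α = ((-43)·4 − 10·(-8))/84 = -23/21; β = (46·(-8) − 10·(-43))/84 = 31/42.

α = -1.095, β = 0.738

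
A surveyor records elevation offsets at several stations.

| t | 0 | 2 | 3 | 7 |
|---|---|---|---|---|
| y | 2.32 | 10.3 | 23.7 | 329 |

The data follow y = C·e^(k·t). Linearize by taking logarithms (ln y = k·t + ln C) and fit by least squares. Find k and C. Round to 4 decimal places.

k = 0.7049, C = 2.5071

Taking logs, ln y = k·t + ln C, so regress ln y on t.
Sums: Σt = 12.0000, Σ(t)² = 62.0000, Σln y = 12.1352, Σt·ln y = 54.7331.
Normal system: [[62.0000, 12.0000]; [12.0000, 4]]·[k, ln C]ᵀ = [54.7331, 12.1352]ᵀ.
Solving (det = 104.0000): k = 0.70490, ln C = 0.91911, so C = exp(0.91911) = 2.50706.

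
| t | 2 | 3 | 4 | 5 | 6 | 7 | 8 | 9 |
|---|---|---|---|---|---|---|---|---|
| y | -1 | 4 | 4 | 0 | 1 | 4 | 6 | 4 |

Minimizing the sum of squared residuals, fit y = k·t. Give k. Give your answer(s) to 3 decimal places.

k = 0.507

MᵀM·[k]ᵀ = Mᵀy reads: 284·k = 144.
Hence k = 144 / 284 ≈ 0.507042.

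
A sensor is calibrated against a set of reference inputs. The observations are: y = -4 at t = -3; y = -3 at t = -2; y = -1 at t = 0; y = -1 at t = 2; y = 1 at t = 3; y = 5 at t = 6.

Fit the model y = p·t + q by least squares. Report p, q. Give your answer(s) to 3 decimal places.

Compute the Gram sums: Σt·t = 62, Σt = 6, Σ1 = 6.
And Σt·y = 49, Σy = -3.
So AᵀA·[p, q]ᵀ = Aᵀy: [[62, 6]; [6, 6]]·[p, q]ᵀ = [49, -3]ᵀ.
Eliminating q: 6·(row 1) − 6·(row 2) gives 336·p = 6·49 − 6·(-3) = 312, so p = 13/14.
Then q = ((-3) − 6·(13/14))/6 = -10/7.

p = 0.929, q = -1.429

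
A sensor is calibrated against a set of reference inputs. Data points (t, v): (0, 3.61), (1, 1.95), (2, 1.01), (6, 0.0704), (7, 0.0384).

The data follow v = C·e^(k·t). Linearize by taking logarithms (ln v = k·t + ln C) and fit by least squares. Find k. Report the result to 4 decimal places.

k = -0.6548

Let Y = ln v. Fitting Y = k·t + ln C by least squares:
AᵀA = [[90.0000, 16.0000]; [16.0000, 5]], rhs = [-38.0515, -3.9518]ᵀ  (here Σt = 16.0000, Σ(t)² = 90.0000, Σln v = -3.9518, Σt·ln v = -38.0515).
Solving (det = 194.0000): k = -0.65479, ln C = 1.30497.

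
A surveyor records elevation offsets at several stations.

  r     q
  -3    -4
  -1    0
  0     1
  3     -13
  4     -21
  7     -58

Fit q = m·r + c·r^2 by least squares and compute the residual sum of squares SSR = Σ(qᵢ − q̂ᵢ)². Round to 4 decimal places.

The normal system XᵀX·[m, c]ᵀ = Xᵀq is [[84, 406]; [406, 2820]]·[m, c]ᵀ = [-517, -3331]ᵀ.
Eliminating c: 2820·(row 1) − 406·(row 2) gives 72044·m = 2820·(-517) − 406·(-3331) = -105554, so m = -52777/36022.
Then c = ((-3331) − 406·(-52777/36022))/2820 = -4993/5146.
Residuals: 6070/18011, -8913/18011, 1, 2302/18011, 6931/18011, -517/2573; SSR = 28156/18011.

SSR = 1.5633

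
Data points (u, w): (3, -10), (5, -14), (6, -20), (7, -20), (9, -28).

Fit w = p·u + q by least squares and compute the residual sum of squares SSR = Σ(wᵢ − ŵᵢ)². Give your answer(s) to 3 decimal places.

SSR = 7.200

AᵀA·[p, q]ᵀ = Aᵀw reads: 200·p + 30·q = -612;  30·p + 5·q = -92.
Δ = 200·5 − 30² = 100.
p = ((-612)·5 − 30·(-92))/100 = -3; q = (200·(-92) − 30·(-612))/100 = -2/5.
Residuals: -3/5, 7/5, -8/5, 7/5, -3/5; SSR = 36/5.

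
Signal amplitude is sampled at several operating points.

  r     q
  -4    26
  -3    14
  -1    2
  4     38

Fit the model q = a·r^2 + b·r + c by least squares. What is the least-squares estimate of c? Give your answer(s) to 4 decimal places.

Normal-equation sums: Σr^2·r^2 = 594, Σr^2·r = -28, Σr^2 = 42, Σr·r = 42, Σr = -4, Σ1 = 4.
And Σr^2·q = 1152, Σr·q = 4, Σq = 80.
Solving the 3×3 system (Gaussian elimination) gives a = 5340/2809, b = 4242/2809, c = 4352/2809.

c = 1.5493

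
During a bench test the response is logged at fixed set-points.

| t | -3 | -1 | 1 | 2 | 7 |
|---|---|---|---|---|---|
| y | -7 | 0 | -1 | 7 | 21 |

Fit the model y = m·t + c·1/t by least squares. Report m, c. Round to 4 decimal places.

m = 3.0756, c = -3.1681

Compute the Gram sums: Σt·t = 64, Σt·1/t = 5, Σ1/t·1/t = 4201/1764.
Right-hand side: Σt·y = 181, Σ1/t·y = 47/6.
So XᵀX·[m, c]ᵀ = Xᵀy: [[64, 5]; [5, 4201/1764]]·[m, c]ᵀ = [181, 47/6]ᵀ.
Eliminating c: (4201/1764)·(row 1) − 5·(row 2) gives (56191/441)·m = (4201/1764)·181 − 5·(47/6) = 691291/1764, so m = 691291/224764.
Then c = ((47/6) − 5·(691291/224764))/(4201/1764) = -178017/56191.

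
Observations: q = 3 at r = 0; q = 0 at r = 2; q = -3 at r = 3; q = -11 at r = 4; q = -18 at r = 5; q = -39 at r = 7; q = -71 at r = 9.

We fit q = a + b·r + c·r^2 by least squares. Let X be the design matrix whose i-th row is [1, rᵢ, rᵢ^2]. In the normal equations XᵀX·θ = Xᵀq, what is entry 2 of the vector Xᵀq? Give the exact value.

-1055

Entry 2 ↔ basis r, so (Xᵀq)_{2} = Σᵢ (r)·qᵢ = (0)·(3) + (2)·(0) + (3)·(-3) + (4)·(-11) + (5)·(-18) + (7)·(-39) + (9)·(-71) = -1055.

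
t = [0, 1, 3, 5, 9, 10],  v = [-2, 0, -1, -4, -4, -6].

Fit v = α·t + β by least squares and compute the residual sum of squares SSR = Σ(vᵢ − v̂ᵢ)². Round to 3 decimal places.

SSR = 6.395

Normal-equation sums: Σt·t = 216, Σt = 28, Σ1 = 6.
For Mᵀv: Σt·v = -119, Σv = -17.
Normal equations: [[216, 28]; [28, 6]]·[α, β]ᵀ = [-119, -17]ᵀ.
det = 216·6 − 28² = 512.
α = ((-119)·6 − 28·(-17))/512 = -119/256; β = (216·(-17) − 28·(-119))/512 = -85/128.
Residuals: -171/128, 289/256, 271/256, -259/256, 217/256, -11/16; SSR = 1637/256.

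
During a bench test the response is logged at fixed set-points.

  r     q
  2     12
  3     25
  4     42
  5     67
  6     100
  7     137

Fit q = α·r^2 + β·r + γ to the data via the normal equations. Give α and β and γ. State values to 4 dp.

α = 3.2857, β = -4.5714, γ = 8.2857

The normal system MᵀM·[α, β, γ]ᵀ = Mᵀq is [[4675, 783, 139]; [783, 139, 27]; [139, 27, 6]]·[α, β, γ]ᵀ = [12933, 2161, 383]ᵀ.
Row-reducing yields α = 23/7, β = -32/7, γ = 58/7.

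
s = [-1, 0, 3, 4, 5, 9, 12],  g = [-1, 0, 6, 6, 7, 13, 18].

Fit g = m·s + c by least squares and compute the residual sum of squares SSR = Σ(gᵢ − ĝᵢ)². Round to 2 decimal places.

From the data, Σs·s = 276, Σs = 32, Σ1 = 7.
For Aᵀg: Σs·g = 411, Σg = 49.
AᵀA·[m, c]ᵀ = Aᵀg becomes [[276, 32]; [32, 7]]·[m, c]ᵀ = [411, 49]ᵀ.
det = 276·7 − 32² = 908.
m = (411·7 − 32·49)/908 = 1309/908; c = (276·49 − 32·411)/908 = 93/227.
Residuals: 29/908, -93/227, 1149/908, -40/227, -561/908, -349/908, 66/227; SSR = 2193/908.

SSR = 2.42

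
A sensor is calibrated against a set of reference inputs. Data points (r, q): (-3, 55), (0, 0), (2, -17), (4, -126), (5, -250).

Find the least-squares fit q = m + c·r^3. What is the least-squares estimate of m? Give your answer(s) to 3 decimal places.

Compute the Gram sums: Σ1 = 5, Σr^3 = 170, Σr^3·r^3 = 20514.
For Mᵀq: Σq = -338, Σr^3·q = -40935.
MᵀM·[m, c]ᵀ = Mᵀq becomes [[5, 170]; [170, 20514]]·[m, c]ᵀ = [-338, -40935]ᵀ.
det = 5·20514 − 170² = 73670.
m = ((-338)·20514 − 170·(-40935))/73670 = 12609/36835; c = (5·(-40935) − 170·(-338))/73670 = -29443/14734.

m = 0.342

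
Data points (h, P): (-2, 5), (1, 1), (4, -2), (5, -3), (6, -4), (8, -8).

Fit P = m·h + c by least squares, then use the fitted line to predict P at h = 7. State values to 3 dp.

P̂ = -5.898

Normal-equation sums: Σh·h = 146, Σh = 22, Σ1 = 6.
And Σh·P = -120, ΣP = -11.
Δ = 146·6 − 22² = 392.
m = ((-120)·6 − 22·(-11))/392 = -239/196; c = (146·(-11) − 22·(-120))/392 = 517/196.
At h = 7: P̂ = (-239/196)·(7) + (517/196)·(1) = -289/49.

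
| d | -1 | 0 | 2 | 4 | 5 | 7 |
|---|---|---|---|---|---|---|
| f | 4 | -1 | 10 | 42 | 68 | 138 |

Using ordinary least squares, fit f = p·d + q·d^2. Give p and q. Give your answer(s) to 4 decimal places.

p = -1.3735, q = 3.0065

Entries of XᵀX: Σd·d = 95, Σd·d^2 = 539, Σd^2·d^2 = 3299.
Right-hand side: Σd·f = 1490, Σd^2·f = 9178.
XᵀX·[p, q]ᵀ = Xᵀf becomes [[95, 539]; [539, 3299]]·[p, q]ᵀ = [1490, 9178]ᵀ.
Determinant 95·3299 − 539² = 22884.
p = (1490·3299 − 539·9178)/22884 = -7858/5721; q = (95·9178 − 539·1490)/22884 = 17200/5721.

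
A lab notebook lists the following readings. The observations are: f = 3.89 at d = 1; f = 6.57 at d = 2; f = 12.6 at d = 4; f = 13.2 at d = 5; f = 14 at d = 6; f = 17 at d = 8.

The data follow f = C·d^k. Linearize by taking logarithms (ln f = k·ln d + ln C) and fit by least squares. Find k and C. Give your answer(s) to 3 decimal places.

With ln fᵢ as the transformed response and ln dᵢ as the regressor:
XᵀX = [[12.5270, 7.5601]; [7.5601, 6]], rhs = [19.5901, 13.8271]ᵀ  (here Σln d = 7.5601, Σ(ln d)² = 12.5270, Σln f = 13.8271, Σln d·ln f = 19.5901).
Solving (det = 18.0074): k = 0.72228, ln C = 1.39444, so C = exp(1.39444) = 4.03271.

k = 0.722, C = 4.033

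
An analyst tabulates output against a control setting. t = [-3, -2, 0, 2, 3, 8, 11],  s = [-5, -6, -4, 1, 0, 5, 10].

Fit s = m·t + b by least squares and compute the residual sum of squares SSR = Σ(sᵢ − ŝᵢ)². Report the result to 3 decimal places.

The normal system XᵀX·[m, b]ᵀ = Xᵀs is [[211, 19]; [19, 7]]·[m, b]ᵀ = [179, 1]ᵀ.
Δ = 211·7 − 19² = 1116.
m = (179·7 − 19·1)/1116 = 617/558; b = (211·1 − 19·179)/1116 = -1595/558.
Residuals: 328/279, -173/186, -637/558, 919/558, -128/279, -551/558, 194/279; SSR = 2213/279.

SSR = 7.932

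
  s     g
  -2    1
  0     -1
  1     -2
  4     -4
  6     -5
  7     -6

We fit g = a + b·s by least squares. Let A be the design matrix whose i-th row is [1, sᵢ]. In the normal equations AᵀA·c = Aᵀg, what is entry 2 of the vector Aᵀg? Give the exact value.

-92

Entry 2 ↔ basis s, so (Aᵀg)_{2} = Σᵢ (s)·gᵢ = (-2)·(1) + (0)·(-1) + (1)·(-2) + (4)·(-4) + (6)·(-5) + (7)·(-6) = -92.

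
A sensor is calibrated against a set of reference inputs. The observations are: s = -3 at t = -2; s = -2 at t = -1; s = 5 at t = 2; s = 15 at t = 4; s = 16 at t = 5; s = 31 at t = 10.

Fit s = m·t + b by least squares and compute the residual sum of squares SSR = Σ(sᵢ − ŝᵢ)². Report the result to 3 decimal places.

SSR = 10.958

Compute the Gram sums: Σt·t = 150, Σt = 18, Σ1 = 6.
And Σt·s = 468, Σs = 62.
Eliminating b: 6·(row 1) − 18·(row 2) gives 576·m = 6·468 − 18·62 = 1692, so m = 47/16.
Then b = (62 − 18·(47/16))/6 = 73/48.
Residuals: 65/48, -7/12, -115/48, 83/48, -5/24, 5/48; SSR = 263/24.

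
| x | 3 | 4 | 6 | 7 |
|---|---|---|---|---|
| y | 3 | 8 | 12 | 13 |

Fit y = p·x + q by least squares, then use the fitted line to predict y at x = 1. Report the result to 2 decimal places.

Forming MᵀM = [[110, 20]; [20, 4]] and Mᵀy = [204, 36]ᵀ gives MᵀM·[p, q]ᵀ = Mᵀy.
Determinant 110·4 − 20² = 40.
p = (204·4 − 20·36)/40 = 12/5; q = (110·36 − 20·204)/40 = -3.
At x = 1: ŷ = (12/5)·(1) + (-3)·(1) = -3/5.

ŷ = -0.60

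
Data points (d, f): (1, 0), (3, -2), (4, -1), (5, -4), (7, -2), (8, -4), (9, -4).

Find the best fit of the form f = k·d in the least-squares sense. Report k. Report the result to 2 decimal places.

MᵀM·[k]ᵀ = Mᵀf reads: 245·k = -112.
k = (-112)/245 = -0.457143.

k = -0.46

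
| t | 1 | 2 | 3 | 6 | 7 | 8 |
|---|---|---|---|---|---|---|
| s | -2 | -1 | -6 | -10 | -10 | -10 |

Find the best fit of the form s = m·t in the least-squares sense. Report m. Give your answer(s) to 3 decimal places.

Forming MᵀM = [[163]] and Mᵀs = [-232]ᵀ gives MᵀM·[m]ᵀ = Mᵀs.
Hence m = -232 / 163 ≈ -1.42331.

m = -1.423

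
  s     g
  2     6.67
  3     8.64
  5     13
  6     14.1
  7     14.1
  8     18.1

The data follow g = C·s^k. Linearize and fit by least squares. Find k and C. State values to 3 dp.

k = 0.679, C = 4.155

Linearized form: ln g = k·ln s + ln C. From the 6 transformed points,
Σln s = 9.2183, Σ(ln s)² = 15.5987, Σln g = 14.8072, Σln s·ln g = 23.7249.
Equations: 15.5987·k + 9.2183·ln C = 23.7249;  9.2183·k + 6·ln C = 14.8072.
Δ = 15.5987·6 − (9.2183)² = 8.6152; k = (23.7249·6 − 9.2183·14.8072)/8.6152 = 0.67924, ln C = (15.5987·14.8072 − 9.2183·23.7249)/8.6152 = 1.42429, so C = exp(1.42429) = 4.15491.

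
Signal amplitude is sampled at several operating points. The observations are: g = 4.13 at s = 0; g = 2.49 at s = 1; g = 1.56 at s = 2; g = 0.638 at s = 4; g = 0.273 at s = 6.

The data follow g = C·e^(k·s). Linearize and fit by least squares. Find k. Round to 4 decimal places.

k = -0.4507

Linearized form: ln g = k·s + ln C. From the 5 transformed points,
Σs = 13.0000, Σ(s)² = 57.0000, Σln g = 1.0275, Σs·ln g = -7.7857.
Equations: 57.0000·k + 13.0000·ln C = -7.7857;  13.0000·k + 5·ln C = 1.0275.
Solving (det = 116.0000): k = -0.45075, ln C = 1.37745.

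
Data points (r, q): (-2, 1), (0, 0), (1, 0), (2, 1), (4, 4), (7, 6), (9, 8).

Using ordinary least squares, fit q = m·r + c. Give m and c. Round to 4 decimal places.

With design matrix A, AᵀA = [[155, 21]; [21, 7]] and Aᵀq = [130, 20]ᵀ.
det = 155·7 − 21² = 644.
m = (130·7 − 21·20)/644 = 35/46; c = (155·20 − 21·130)/644 = 185/322.

m = 0.7609, c = 0.5745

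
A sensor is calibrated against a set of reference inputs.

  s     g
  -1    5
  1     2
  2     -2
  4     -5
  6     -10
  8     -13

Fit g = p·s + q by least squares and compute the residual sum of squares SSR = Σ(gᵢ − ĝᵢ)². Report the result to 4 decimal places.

Entries of XᵀX: Σs·s = 122, Σs = 20, Σ1 = 6.
Moment sums: Σs·g = -191, Σg = -23.
So XᵀX·[p, q]ᵀ = Xᵀg: [[122, 20]; [20, 6]]·[p, q]ᵀ = [-191, -23]ᵀ.
Eliminating q: 6·(row 1) − 20·(row 2) gives 332·p = 6·(-191) − 20·(-23) = -686, so p = -343/166.
Then q = ((-23) − 20·(-343/166))/6 = 507/166.
Residuals: -10/83, 84/83, -153/166, 35/166, -109/166, 79/166; SSR = 215/83.

SSR = 2.5904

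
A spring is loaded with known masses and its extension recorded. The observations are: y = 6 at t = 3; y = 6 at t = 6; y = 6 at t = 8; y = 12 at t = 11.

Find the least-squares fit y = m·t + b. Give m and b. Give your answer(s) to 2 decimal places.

m = 0.71, b = 2.56

Normal-equation sums: Σt·t = 230, Σt = 28, Σ1 = 4.
And Σt·y = 234, Σy = 30.
So AᵀA·[m, b]ᵀ = Aᵀy: [[230, 28]; [28, 4]]·[m, b]ᵀ = [234, 30]ᵀ.
det = 230·4 − 28² = 136.
m = (234·4 − 28·30)/136 = 12/17; b = (230·30 − 28·234)/136 = 87/34.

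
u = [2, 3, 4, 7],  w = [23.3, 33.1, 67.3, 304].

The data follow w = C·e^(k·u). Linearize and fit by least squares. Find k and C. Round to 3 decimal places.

k = 0.525, C = 7.708

Linearized form: ln w = k·u + ln C. From the 4 transformed points,
Sums: Σu = 16.0000, Σ(u)² = 78.0000, Σln w = 16.5742, Σu·ln w = 73.6513.
Normal system: [[78.0000, 16.0000]; [16.0000, 4]]·[k, ln C]ᵀ = [73.6513, 16.5742]ᵀ.
Δ = 78.0000·4 − (16.0000)² = 56.0000; k = (73.6513·4 − 16.0000·16.5742)/56.0000 = 0.52533, ln C = (78.0000·16.5742 − 16.0000·73.6513)/56.0000 = 2.04222, so C = exp(2.04222) = 7.70768.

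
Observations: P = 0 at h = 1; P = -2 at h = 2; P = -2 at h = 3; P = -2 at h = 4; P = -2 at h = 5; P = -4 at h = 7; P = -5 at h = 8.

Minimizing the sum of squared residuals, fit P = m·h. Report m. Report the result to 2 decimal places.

m = -0.57

Sums needed: Σh·h = 168.
For MᵀP: Σh·P = -96.
MᵀM·[m]ᵀ = MᵀP becomes [[168]]·[m]ᵀ = [-96]ᵀ.
m = (-96)/168 = -0.571429.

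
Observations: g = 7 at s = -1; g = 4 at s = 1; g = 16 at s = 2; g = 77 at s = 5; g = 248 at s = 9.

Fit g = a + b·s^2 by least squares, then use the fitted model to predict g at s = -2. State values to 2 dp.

Forming AᵀA = [[5, 112]; [112, 7204]] and Aᵀg = [352, 22088]ᵀ gives AᵀA·[a, b]ᵀ = Aᵀg.
det = 5·7204 − 112² = 23476.
a = (352·7204 − 112·22088)/23476 = 15488/5869; b = (5·22088 − 112·352)/23476 = 17754/5869.
At s = -2: ĝ = (15488/5869)·(1) + (17754/5869)·(4) = 86504/5869.

ĝ = 14.74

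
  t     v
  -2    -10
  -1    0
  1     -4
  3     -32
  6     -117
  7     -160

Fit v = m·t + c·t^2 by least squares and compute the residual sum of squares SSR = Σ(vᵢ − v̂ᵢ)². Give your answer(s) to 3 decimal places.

SSR = 5.391

Sums needed: Σt·t = 100, Σt·t^2 = 578, Σt^2·t^2 = 3796.
Right-hand side: Σt·v = -1902, Σt^2·v = -12384.
MᵀM·[m, c]ᵀ = Mᵀv becomes [[100, 578]; [578, 3796]]·[m, c]ᵀ = [-1902, -12384]ᵀ.
Δ = 100·3796 − 578² = 45516.
m = ((-1902)·3796 − 578·(-12384))/45516 = -5170/3793; c = (100·(-12384) − 578·(-1902))/45516 = -11587/3793.
Residuals: -1922/3793, 6417/3793, 1585/3793, -1583/3793, 4371/3793, -2927/3793; SSR = 20449/3793.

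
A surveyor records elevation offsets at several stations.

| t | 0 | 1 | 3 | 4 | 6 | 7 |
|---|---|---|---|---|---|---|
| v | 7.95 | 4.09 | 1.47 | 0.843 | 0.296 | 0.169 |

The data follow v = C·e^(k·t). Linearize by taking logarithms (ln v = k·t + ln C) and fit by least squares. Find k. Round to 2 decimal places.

Linearized form: ln v = k·t + ln C. From the 6 transformed points,
Sums: Σt = 21.0000, Σ(t)² = 111.0000, Σln v = 0.7009, Σt·ln v = -17.8682.
Normal system: [[111.0000, 21.0000]; [21.0000, 6]]·[k, ln C]ᵀ = [-17.8682, 0.7009]ᵀ.
Solving (det = 225.0000): k = -0.54191, ln C = 2.01349.

k = -0.54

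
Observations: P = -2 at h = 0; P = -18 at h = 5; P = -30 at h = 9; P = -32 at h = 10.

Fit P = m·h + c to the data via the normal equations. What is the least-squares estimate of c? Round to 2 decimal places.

With design matrix A, AᵀA = [[206, 24]; [24, 4]] and AᵀP = [-680, -82]ᵀ.
det = 206·4 − 24² = 248.
m = ((-680)·4 − 24·(-82))/248 = -94/31; c = (206·(-82) − 24·(-680))/248 = -143/62.

c = -2.31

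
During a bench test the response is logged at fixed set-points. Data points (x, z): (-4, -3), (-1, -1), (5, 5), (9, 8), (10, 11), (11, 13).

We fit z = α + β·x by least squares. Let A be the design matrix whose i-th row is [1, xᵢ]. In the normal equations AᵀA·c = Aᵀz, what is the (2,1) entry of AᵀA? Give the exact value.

Row 2 ↔ basis x, column 1 ↔ basis 1, so (AᵀA)_{2,1} = Σᵢ x = (-4)·(1) + (-1)·(1) + (5)·(1) + (9)·(1) + (10)·(1) + (11)·(1) = 30.

30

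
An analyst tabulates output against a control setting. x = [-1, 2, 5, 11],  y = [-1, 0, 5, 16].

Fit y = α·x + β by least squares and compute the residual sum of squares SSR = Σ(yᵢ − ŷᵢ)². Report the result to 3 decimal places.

MᵀM·[α, β]ᵀ = Mᵀy reads: 151·α + 17·β = 202;  17·α + 4·β = 20.
(Σx·x = 151, Σx = 17, Σ1 = 4, Σx·y = 202, Σy = 20.)
Eliminating β: 4·(row 1) − 17·(row 2) gives 315·α = 4·202 − 17·20 = 468, so α = 52/35.
Then β = (20 − 17·(52/35))/4 = -46/35.
Residuals: 9/5, -58/35, -39/35, 34/35; SSR = 286/35.

SSR = 8.171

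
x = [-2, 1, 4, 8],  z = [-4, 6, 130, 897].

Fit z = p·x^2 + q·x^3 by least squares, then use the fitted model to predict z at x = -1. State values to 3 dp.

ẑ = 0.714

Setting ∂/∂p … = 0 gives: 4369·p + 33761·q = 59478;  33761·p + 266305·q = 467622.
Δ = 4369·266305 − 33761² = 23681424.
p = (59478·266305 − 33761·467622)/23681424 = 83177/37951; q = (4369·467622 − 33761·59478)/23681424 = 729245/493363.
At x = -1: ẑ = (83177/37951)·(1) + (729245/493363)·(-1) = 352056/493363.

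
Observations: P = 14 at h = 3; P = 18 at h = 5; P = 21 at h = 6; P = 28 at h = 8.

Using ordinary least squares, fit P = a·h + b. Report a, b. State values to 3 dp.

AᵀA·[a, b]ᵀ = AᵀP reads: 134·a + 22·b = 482;  22·a + 4·b = 81.
Δ = 134·4 − 22² = 52.
a = (482·4 − 22·81)/52 = 73/26; b = (134·81 − 22·482)/52 = 125/26.

a = 2.808, b = 4.808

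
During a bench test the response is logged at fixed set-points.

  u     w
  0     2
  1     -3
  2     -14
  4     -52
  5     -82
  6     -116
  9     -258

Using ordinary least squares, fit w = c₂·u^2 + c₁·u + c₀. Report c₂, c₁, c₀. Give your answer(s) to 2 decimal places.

Compute the Gram sums: Σu^2·u^2 = 8755, Σu^2·u = 1143, Σu^2 = 163, Σu·u = 163, Σu = 27, Σ1 = 7.
And Σu^2·w = -28015, Σu·w = -3667, Σw = -523.
So MᵀM·[c₂, c₁, c₀]ᵀ = Mᵀw: [[8755, 1143, 163]; [1143, 163, 27]; [163, 27, 7]]·[c₂, c₁, c₀]ᵀ = [-28015, -3667, -523]ᵀ.
Inverting the 3×3 Gram matrix, [c₂, c₁, c₀]ᵀ = [-12202/3997, -5413/3997, 6378/3997]ᵀ.

c₂ = -3.05, c₁ = -1.35, c₀ = 1.60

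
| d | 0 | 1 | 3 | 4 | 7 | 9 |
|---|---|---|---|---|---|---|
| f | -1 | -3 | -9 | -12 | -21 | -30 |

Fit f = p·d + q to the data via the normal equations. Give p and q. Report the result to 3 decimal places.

Entries of AᵀA: Σd·d = 156, Σd = 24, Σ1 = 6.
Moment sums: Σd·f = -495, Σf = -76.
AᵀA·[p, q]ᵀ = Aᵀf becomes [[156, 24]; [24, 6]]·[p, q]ᵀ = [-495, -76]ᵀ.
Δ = 156·6 − 24² = 360.
p = ((-495)·6 − 24·(-76))/360 = -191/60; q = (156·(-76) − 24·(-495))/360 = 1/15.

p = -3.183, q = 0.067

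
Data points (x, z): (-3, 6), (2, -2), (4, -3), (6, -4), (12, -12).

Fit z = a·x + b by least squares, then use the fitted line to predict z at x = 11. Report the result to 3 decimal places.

ẑ = -10.825

Entries of AᵀA: Σx·x = 209, Σx = 21, Σ1 = 5.
Right-hand side: Σx·z = -202, Σz = -15.
Determinant 209·5 − 21² = 604.
a = ((-202)·5 − 21·(-15))/604 = -695/604; b = (209·(-15) − 21·(-202))/604 = 1107/604.
At x = 11: ẑ = (-695/604)·(11) + (1107/604)·(1) = -3269/302.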